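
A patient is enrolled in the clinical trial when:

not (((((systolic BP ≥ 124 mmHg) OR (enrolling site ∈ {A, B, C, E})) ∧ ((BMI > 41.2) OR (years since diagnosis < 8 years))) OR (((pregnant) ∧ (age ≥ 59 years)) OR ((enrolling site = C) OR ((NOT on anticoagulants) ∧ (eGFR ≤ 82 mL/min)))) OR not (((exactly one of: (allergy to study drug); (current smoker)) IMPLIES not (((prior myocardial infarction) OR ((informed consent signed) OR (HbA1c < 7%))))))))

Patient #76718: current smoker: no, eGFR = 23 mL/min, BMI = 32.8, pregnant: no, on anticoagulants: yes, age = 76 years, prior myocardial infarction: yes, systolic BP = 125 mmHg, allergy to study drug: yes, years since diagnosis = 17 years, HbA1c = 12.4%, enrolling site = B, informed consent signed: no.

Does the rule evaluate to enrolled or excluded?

Atomic conditions:
  systolic BP ≥ 124 mmHg: 125 ≥ 124 is true
  enrolling site ∈ {A, B, C, E}: B is in the set → true
  BMI > 41.2: 32.8 > 41.2 is false
  years since diagnosis < 8 years: 17 < 8 is false
  pregnant: no → false
  age ≥ 59 years: 76 ≥ 59 is true
  enrolling site = C: B == C is false
  NOT on anticoagulants: yes → false
  eGFR ≤ 82 mL/min: 23 ≤ 82 is true
  allergy to study drug: yes → true
  current smoker: no → false
  prior myocardial infarction: yes → true
  informed consent signed: no → false
  HbA1c < 7%: 12.4 < 7 is false
Combine:
[1.1.1] true OR true = true
[1.1.2] false OR false = false
[1.1] true AND false = false
[1.2.1] false AND true = false
[1.2.2.2] false AND true = false
[1.2.2] false OR false = false
[1.2] false OR false = false
[1.3.1.1] exactly-one(true, false) = true
[1.3.1.2.1.2] false OR false = false
[1.3.1.2.1] true OR false = true
[1.3.1.2] NOT true = false
[1.3.1] true → false = false
[1.3] NOT false = true
[1] false OR false OR true = true
[root] NOT true = false
Overall: false → excluded

Excluded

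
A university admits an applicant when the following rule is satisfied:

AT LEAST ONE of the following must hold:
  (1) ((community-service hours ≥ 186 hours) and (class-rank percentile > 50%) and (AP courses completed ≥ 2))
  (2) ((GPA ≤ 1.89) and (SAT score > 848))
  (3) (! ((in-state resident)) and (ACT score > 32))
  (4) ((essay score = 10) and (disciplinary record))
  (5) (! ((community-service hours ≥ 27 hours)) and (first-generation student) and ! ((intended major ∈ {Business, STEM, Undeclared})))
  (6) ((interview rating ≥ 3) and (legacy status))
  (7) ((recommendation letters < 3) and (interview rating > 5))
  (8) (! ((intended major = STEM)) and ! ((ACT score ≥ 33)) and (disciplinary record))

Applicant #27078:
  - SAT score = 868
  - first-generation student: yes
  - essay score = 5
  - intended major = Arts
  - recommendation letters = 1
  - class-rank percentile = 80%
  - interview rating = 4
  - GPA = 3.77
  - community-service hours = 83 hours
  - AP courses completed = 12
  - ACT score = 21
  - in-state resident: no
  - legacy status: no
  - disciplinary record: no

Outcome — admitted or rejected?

Atomic conditions:
  community-service hours ≥ 186 hours: 83 ≥ 186 is false
  class-rank percentile > 50%: 80 > 50 is true
  AP courses completed ≥ 2: 12 ≥ 2 is true
  GPA ≤ 1.89: 3.77 ≤ 1.89 is false
  SAT score > 848: 868 > 848 is true
  in-state resident: no → false
  ACT score > 32: 21 > 32 is false
  essay score = 10: 5 == 10 is false
  disciplinary record: no → false
  community-service hours ≥ 27 hours: 83 ≥ 27 is true
  first-generation student: yes → true
  intended major ∈ {Business, STEM, Undeclared}: Arts is not in the set → false
  interview rating ≥ 3: 4 ≥ 3 is true
  legacy status: no → false
  recommendation letters < 3: 1 < 3 is true
  interview rating > 5: 4 > 5 is false
  intended major = STEM: Arts == STEM is false
  ACT score ≥ 33: 21 ≥ 33 is false
Combine:
[1] false AND true AND true = false
[2] false AND true = false
[3.1] NOT false = true
[3] true AND false = false
[4] false AND false = false
[5.1] NOT true = false
[5.3] NOT false = true
[5] false AND true AND true = false
[6] true AND false = false
[7] true AND false = false
[8.1] NOT false = true
[8.2] NOT false = true
[8] true AND true AND false = false
[root] false OR false OR false OR false OR false OR false OR false OR false = false
Overall: false → rejected

Rejected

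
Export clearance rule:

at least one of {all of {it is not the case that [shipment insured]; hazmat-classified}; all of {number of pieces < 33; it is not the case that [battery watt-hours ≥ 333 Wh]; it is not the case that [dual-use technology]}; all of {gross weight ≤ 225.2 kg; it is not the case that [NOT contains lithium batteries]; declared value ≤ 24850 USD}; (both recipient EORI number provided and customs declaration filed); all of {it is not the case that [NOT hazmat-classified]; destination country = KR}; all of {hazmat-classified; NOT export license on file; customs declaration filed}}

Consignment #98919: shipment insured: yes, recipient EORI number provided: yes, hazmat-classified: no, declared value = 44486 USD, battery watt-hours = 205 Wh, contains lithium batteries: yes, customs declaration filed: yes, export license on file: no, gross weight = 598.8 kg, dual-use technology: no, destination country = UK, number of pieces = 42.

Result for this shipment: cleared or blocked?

Atomic conditions:
  shipment insured: yes → true
  hazmat-classified: no → false
  number of pieces < 33: 42 < 33 is false
  battery watt-hours ≥ 333 Wh: 205 ≥ 333 is false
  dual-use technology: no → false
  gross weight ≤ 225.2 kg: 598.8 ≤ 225.2 is false
  NOT contains lithium batteries: yes → false
  declared value ≤ 24850 USD: 44486 ≤ 24850 is false
  recipient EORI number provided: yes → true
  customs declaration filed: yes → true
  NOT hazmat-classified: no → true
  destination country = KR: UK == KR is false
  NOT export license on file: no → true
Combine:
[1.1] NOT true = false
[1] false AND false = false
[2.2] NOT false = true
[2.3] NOT false = true
[2] false AND true AND true = false
[3.2] NOT false = true
[3] false AND true AND false = false
[4] true AND true = true
[5.1] NOT true = false
[5] false AND false = false
[6] false AND true AND true = false
[root] false OR false OR false OR true OR false OR false = true
Overall: true → cleared

Cleared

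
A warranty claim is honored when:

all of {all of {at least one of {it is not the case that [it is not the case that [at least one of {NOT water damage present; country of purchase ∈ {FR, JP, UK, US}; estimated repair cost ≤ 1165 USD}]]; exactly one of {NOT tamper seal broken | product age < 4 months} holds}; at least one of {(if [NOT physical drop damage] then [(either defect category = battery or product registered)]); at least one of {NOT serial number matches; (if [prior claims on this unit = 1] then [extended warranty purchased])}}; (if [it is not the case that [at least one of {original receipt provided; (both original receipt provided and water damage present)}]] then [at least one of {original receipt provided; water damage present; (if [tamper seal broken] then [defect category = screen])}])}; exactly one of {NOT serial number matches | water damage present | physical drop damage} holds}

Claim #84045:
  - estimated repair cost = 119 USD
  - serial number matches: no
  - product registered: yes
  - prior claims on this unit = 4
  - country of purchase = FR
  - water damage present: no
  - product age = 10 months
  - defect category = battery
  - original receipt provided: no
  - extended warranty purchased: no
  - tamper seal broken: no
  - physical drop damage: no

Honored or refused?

Atomic conditions:
  NOT water damage present: no → true
  country of purchase ∈ {FR, JP, UK, US}: FR is in the set → true
  estimated repair cost ≤ 1165 USD: 119 ≤ 1165 is true
  NOT tamper seal broken: no → true
  product age < 4 months: 10 < 4 is false
  NOT physical drop damage: no → true
  defect category = battery: battery == battery is true
  product registered: yes → true
  NOT serial number matches: no → true
  prior claims on this unit = 1: 4 == 1 is false
  extended warranty purchased: no → false
  original receipt provided: no → false
  water damage present: no → false
  tamper seal broken: no → false
  defect category = screen: battery == screen is false
  physical drop damage: no → false
Combine:
[1.1.1.1.1] true OR true OR true = true
[1.1.1.1] NOT true = false
[1.1.1] NOT false = true
[1.1.2] exactly-one(true, false) = true
[1.1] true OR true = true
[1.2.1.2] true OR true = true
[1.2.1] true → true = true
[1.2.2.2] false → false (antecedent false ⇒ implication holds) = true
[1.2.2] true OR true = true
[1.2] true OR true = true
[1.3.1.1.2] false AND false = false
[1.3.1.1] false OR false = false
[1.3.1] NOT false = true
[1.3.2.3] false → false (antecedent false ⇒ implication holds) = true
[1.3.2] false OR false OR true = true
[1.3] true → true = true
[1] true AND true AND true = true
[2] exactly-one(true, false, false) = true
[root] true AND true = true
Overall: true → honored

Honored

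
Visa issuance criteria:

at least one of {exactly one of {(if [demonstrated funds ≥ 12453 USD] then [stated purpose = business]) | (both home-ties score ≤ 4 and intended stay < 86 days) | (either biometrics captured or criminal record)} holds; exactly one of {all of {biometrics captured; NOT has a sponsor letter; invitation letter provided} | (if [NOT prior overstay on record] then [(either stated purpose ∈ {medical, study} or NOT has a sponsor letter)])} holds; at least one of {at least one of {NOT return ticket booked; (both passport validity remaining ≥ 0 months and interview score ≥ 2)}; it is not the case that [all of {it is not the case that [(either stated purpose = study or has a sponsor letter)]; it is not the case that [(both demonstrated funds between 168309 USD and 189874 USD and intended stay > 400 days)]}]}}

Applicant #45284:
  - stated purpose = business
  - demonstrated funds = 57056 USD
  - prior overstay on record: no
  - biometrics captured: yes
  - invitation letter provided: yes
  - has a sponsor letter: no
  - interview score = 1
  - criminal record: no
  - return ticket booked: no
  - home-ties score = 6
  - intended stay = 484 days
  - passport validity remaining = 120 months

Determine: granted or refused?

Atomic conditions:
  demonstrated funds ≥ 12453 USD: 57056 ≥ 12453 is true
  stated purpose = business: business == business is true
  home-ties score ≤ 4: 6 ≤ 4 is false
  intended stay < 86 days: 484 < 86 is false
  biometrics captured: yes → true
  criminal record: no → false
  NOT has a sponsor letter: no → true
  invitation letter provided: yes → true
  NOT prior overstay on record: no → true
  stated purpose ∈ {medical, study}: business is not in the set → false
  NOT return ticket booked: no → true
  passport validity remaining ≥ 0 months: 120 ≥ 0 is true
  interview score ≥ 2: 1 ≥ 2 is false
  stated purpose = study: business == study is false
  has a sponsor letter: no → false
  demonstrated funds between 168309 USD and 189874 USD: 57056 in [168309, 189874] is false
  intended stay > 400 days: 484 > 400 is true
Combine:
[1.1] true → true = true
[1.2] false AND false = false
[1.3] true OR false = true
[1] exactly-one(true, false, true) = false
[2.1] true AND true AND true = true
[2.2.2] false OR true = true
[2.2] true → true = true
[2] exactly-one(true, true) = false
[3.1.2] true AND false = false
[3.1] true OR false = true
[3.2.1.1.1] false OR false = false
[3.2.1.1] NOT false = true
[3.2.1.2.1] false AND true = false
[3.2.1.2] NOT false = true
[3.2.1] true AND true = true
[3.2] NOT true = false
[3] true OR false = true
[root] false OR false OR true = true
Overall: true → granted

Granted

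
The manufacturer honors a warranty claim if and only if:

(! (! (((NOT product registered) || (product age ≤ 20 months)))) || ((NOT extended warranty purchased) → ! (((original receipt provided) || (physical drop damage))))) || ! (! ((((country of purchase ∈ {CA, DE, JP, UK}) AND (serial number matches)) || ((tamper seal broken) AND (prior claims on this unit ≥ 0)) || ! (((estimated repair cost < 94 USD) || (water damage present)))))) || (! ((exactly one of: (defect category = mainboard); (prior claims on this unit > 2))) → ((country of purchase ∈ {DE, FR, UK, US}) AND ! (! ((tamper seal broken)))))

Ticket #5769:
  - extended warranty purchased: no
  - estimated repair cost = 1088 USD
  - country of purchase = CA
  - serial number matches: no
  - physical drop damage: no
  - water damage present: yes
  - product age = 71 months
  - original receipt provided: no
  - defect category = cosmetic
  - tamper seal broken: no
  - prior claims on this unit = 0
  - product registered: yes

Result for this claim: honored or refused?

Honored

Atomic conditions:
  NOT product registered: yes → false
  product age ≤ 20 months: 71 ≤ 20 is false
  NOT extended warranty purchased: no → true
  original receipt provided: no → false
  physical drop damage: no → false
  country of purchase ∈ {CA, DE, JP, UK}: CA is in the set → true
  serial number matches: no → false
  tamper seal broken: no → false
  prior claims on this unit ≥ 0: 0 ≥ 0 is true
  estimated repair cost < 94 USD: 1088 < 94 is false
  water damage present: yes → true
  defect category = mainboard: cosmetic == mainboard is false
  prior claims on this unit > 2: 0 > 2 is false
  country of purchase ∈ {DE, FR, UK, US}: CA is not in the set → false
Combine:
[1.1.1.1] false OR false = false
[1.1.1] NOT false = true
[1.1] NOT true = false
[1.2.2.1] false OR false = false
[1.2.2] NOT false = true
[1.2] true → true = true
[1] false OR true = true
[2.1.1.1] true AND false = false
[2.1.1.2] false AND true = false
[2.1.1.3.1] false OR true = true
[2.1.1.3] NOT true = false
[2.1.1] false OR false OR false = false
[2.1] NOT false = true
[2] NOT true = false
[3.1.1] exactly-one(false, false) = false
[3.1] NOT false = true
[3.2.2.1] NOT false = true
[3.2.2] NOT true = false
[3.2] false AND false = false
[3] true → false = false
[root] true OR false OR false = true
Overall: true → honored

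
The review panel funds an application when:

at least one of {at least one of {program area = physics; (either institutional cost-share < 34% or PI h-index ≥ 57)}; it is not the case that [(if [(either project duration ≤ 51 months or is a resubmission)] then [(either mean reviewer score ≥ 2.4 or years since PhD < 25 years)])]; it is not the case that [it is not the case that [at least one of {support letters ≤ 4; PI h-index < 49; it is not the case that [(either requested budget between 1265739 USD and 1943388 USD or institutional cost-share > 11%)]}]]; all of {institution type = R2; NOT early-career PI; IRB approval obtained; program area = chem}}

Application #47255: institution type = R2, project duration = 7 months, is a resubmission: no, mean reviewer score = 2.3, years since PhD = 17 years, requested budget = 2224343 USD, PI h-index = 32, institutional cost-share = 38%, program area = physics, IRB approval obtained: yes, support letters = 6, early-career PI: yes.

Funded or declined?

Atomic conditions:
  program area = physics: physics == physics is true
  institutional cost-share < 34%: 38 < 34 is false
  PI h-index ≥ 57: 32 ≥ 57 is false
  project duration ≤ 51 months: 7 ≤ 51 is true
  is a resubmission: no → false
  mean reviewer score ≥ 2.4: 2.3 ≥ 2.4 is false
  years since PhD < 25 years: 17 < 25 is true
  support letters ≤ 4: 6 ≤ 4 is false
  PI h-index < 49: 32 < 49 is true
  requested budget between 1265739 USD and 1943388 USD: 2224343 in [1265739, 1943388] is false
  institutional cost-share > 11%: 38 > 11 is true
  institution type = R2: R2 == R2 is true
  NOT early-career PI: yes → false
  IRB approval obtained: yes → true
  program area = chem: physics == chem is false
Combine:
[1.2] false OR false = false
[1] true OR false = true
[2.1.1] true OR false = true
[2.1.2] false OR true = true
[2.1] true → true = true
[2] NOT true = false
[3.1.1.3.1] false OR true = true
[3.1.1.3] NOT true = false
[3.1.1] false OR true OR false = true
[3.1] NOT true = false
[3] NOT false = true
[4] true AND false AND true AND false = false
[root] true OR false OR true OR false = true
Overall: true → funded

Funded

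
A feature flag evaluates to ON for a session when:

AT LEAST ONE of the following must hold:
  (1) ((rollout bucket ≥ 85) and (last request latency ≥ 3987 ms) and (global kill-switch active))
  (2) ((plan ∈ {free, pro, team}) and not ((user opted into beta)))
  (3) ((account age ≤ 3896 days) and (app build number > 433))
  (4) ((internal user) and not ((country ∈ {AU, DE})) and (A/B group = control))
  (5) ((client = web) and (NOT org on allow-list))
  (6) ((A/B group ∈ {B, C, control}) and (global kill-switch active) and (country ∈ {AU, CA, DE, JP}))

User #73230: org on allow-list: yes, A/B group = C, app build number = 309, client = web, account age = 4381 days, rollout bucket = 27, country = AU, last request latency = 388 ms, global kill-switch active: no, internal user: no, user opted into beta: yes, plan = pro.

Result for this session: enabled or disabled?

Disabled

Atomic conditions:
  rollout bucket ≥ 85: 27 ≥ 85 is false
  last request latency ≥ 3987 ms: 388 ≥ 3987 is false
  global kill-switch active: no → false
  plan ∈ {free, pro, team}: pro is in the set → true
  user opted into beta: yes → true
  account age ≤ 3896 days: 4381 ≤ 3896 is false
  app build number > 433: 309 > 433 is false
  internal user: no → false
  country ∈ {AU, DE}: AU is in the set → true
  A/B group = control: C == control is false
  client = web: web == web is true
  NOT org on allow-list: yes → false
  A/B group ∈ {B, C, control}: C is in the set → true
  country ∈ {AU, CA, DE, JP}: AU is in the set → true
Combine:
[1] false AND false AND false = false
[2.2] NOT true = false
[2] true AND false = false
[3] false AND false = false
[4.2] NOT true = false
[4] false AND false AND false = false
[5] true AND false = false
[6] true AND false AND true = false
[root] false OR false OR false OR false OR false OR false = false
Overall: false → disabled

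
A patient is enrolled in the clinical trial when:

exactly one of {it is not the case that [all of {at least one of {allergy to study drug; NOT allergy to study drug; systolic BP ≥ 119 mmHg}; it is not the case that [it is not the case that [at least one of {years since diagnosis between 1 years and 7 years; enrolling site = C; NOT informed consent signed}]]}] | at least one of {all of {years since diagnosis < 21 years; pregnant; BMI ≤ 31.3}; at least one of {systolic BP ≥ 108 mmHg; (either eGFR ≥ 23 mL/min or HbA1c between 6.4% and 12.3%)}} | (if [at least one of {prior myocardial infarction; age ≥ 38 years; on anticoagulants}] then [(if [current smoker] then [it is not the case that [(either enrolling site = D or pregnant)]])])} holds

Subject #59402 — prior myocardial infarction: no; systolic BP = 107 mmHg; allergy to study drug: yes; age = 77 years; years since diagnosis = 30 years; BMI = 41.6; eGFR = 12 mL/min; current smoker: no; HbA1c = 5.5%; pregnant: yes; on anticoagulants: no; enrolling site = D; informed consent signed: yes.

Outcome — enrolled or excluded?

Excluded

Atomic conditions:
  allergy to study drug: yes → true
  NOT allergy to study drug: yes → false
  systolic BP ≥ 119 mmHg: 107 ≥ 119 is false
  years since diagnosis between 1 years and 7 years: 30 in [1, 7] is false
  enrolling site = C: D == C is false
  NOT informed consent signed: yes → false
  years since diagnosis < 21 years: 30 < 21 is false
  pregnant: yes → true
  BMI ≤ 31.3: 41.6 ≤ 31.3 is false
  systolic BP ≥ 108 mmHg: 107 ≥ 108 is false
  eGFR ≥ 23 mL/min: 12 ≥ 23 is false
  HbA1c between 6.4% and 12.3%: 5.5 in [6.4, 12.3] is false
  prior myocardial infarction: no → false
  age ≥ 38 years: 77 ≥ 38 is true
  on anticoagulants: no → false
  current smoker: no → false
  enrolling site = D: D == D is true
Combine:
[1.1.1] true OR false OR false = true
[1.1.2.1.1] false OR false OR false = false
[1.1.2.1] NOT false = true
[1.1.2] NOT true = false
[1.1] true AND false = false
[1] NOT false = true
[2.1] false AND true AND false = false
[2.2.2] false OR false = false
[2.2] false OR false = false
[2] false OR false = false
[3.1] false OR true OR false = true
[3.2.2.1] true OR true = true
[3.2.2] NOT true = false
[3.2] false → false (antecedent false ⇒ implication holds) = true
[3] true → true = true
[root] exactly-one(true, false, true) = false
Overall: false → excluded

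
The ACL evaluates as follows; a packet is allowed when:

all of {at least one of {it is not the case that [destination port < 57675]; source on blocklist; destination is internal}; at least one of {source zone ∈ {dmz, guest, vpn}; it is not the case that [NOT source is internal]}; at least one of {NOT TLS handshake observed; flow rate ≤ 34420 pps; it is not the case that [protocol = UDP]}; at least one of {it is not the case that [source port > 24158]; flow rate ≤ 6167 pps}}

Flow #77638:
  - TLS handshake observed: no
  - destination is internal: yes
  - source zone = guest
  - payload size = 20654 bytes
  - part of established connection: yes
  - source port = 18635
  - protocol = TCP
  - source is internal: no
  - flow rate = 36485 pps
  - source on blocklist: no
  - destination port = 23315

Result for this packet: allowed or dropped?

Atomic conditions:
  destination port < 57675: 23315 < 57675 is true
  source on blocklist: no → false
  destination is internal: yes → true
  source zone ∈ {dmz, guest, vpn}: guest is in the set → true
  NOT source is internal: no → true
  NOT TLS handshake observed: no → true
  flow rate ≤ 34420 pps: 36485 ≤ 34420 is false
  protocol = UDP: TCP == UDP is false
  source port > 24158: 18635 > 24158 is false
  flow rate ≤ 6167 pps: 36485 ≤ 6167 is false
Combine:
[1.1] NOT true = false
[1] false OR false OR true = true
[2.2] NOT true = false
[2] true OR false = true
[3.3] NOT false = true
[3] true OR false OR true = true
[4.1] NOT false = true
[4] true OR false = true
[root] true AND true AND true AND true = true
Overall: true → allowed

Allowed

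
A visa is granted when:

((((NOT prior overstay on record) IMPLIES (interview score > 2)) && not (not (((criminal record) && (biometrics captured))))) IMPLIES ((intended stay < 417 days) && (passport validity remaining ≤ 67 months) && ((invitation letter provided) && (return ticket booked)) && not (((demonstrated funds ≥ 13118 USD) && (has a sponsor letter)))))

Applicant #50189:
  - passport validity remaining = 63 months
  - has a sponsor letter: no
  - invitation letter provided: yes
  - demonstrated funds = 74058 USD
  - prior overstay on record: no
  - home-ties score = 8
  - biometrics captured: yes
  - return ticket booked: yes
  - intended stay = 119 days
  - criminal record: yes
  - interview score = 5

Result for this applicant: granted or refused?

Granted

Atomic conditions:
  NOT prior overstay on record: no → true
  interview score > 2: 5 > 2 is true
  criminal record: yes → true
  biometrics captured: yes → true
  intended stay < 417 days: 119 < 417 is true
  passport validity remaining ≤ 67 months: 63 ≤ 67 is true
  invitation letter provided: yes → true
  return ticket booked: yes → true
  demonstrated funds ≥ 13118 USD: 74058 ≥ 13118 is true
  has a sponsor letter: no → false
Combine:
[1.1] true → true = true
[1.2.1.1] true AND true = true
[1.2.1] NOT true = false
[1.2] NOT false = true
[1] true AND true = true
[2.3] true AND true = true
[2.4.1] true AND false = false
[2.4] NOT false = true
[2] true AND true AND true AND true = true
[root] true → true = true
Overall: true → granted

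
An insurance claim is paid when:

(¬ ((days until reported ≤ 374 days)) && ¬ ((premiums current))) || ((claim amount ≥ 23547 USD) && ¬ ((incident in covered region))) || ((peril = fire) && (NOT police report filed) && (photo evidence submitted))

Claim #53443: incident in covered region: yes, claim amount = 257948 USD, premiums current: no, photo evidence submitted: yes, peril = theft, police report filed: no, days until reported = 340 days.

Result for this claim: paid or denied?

Denied

Atomic conditions:
  days until reported ≤ 374 days: 340 ≤ 374 is true
  premiums current: no → false
  claim amount ≥ 23547 USD: 257948 ≥ 23547 is true
  incident in covered region: yes → true
  peril = fire: theft == fire is false
  NOT police report filed: no → true
  photo evidence submitted: yes → true
Combine:
[1.1] NOT true = false
[1.2] NOT false = true
[1] false AND true = false
[2.2] NOT true = false
[2] true AND false = false
[3] false AND true AND true = false
[root] false OR false OR false = false
Overall: false → denied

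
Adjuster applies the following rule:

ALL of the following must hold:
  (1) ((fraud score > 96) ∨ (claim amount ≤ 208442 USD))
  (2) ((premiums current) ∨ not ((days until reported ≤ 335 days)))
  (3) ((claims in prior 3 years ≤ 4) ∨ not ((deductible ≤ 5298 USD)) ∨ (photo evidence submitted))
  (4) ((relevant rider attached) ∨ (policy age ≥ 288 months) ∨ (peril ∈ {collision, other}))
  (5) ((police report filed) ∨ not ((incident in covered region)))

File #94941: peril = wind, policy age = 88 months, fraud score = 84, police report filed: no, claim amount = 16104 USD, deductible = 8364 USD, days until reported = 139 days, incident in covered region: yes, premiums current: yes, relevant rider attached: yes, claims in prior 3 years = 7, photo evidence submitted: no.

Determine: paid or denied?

Denied

Atomic conditions:
  fraud score > 96: 84 > 96 is false
  claim amount ≤ 208442 USD: 16104 ≤ 208442 is true
  premiums current: yes → true
  days until reported ≤ 335 days: 139 ≤ 335 is true
  claims in prior 3 years ≤ 4: 7 ≤ 4 is false
  deductible ≤ 5298 USD: 8364 ≤ 5298 is false
  photo evidence submitted: no → false
  relevant rider attached: yes → true
  policy age ≥ 288 months: 88 ≥ 288 is false
  peril ∈ {collision, other}: wind is not in the set → false
  police report filed: no → false
  incident in covered region: yes → true
Combine:
[1] false OR true = true
[2.2] NOT true = false
[2] true OR false = true
[3.2] NOT false = true
[3] false OR true OR false = true
[4] true OR false OR false = true
[5.2] NOT true = false
[5] false OR false = false
[root] true AND true AND true AND true AND false = false
Overall: false → denied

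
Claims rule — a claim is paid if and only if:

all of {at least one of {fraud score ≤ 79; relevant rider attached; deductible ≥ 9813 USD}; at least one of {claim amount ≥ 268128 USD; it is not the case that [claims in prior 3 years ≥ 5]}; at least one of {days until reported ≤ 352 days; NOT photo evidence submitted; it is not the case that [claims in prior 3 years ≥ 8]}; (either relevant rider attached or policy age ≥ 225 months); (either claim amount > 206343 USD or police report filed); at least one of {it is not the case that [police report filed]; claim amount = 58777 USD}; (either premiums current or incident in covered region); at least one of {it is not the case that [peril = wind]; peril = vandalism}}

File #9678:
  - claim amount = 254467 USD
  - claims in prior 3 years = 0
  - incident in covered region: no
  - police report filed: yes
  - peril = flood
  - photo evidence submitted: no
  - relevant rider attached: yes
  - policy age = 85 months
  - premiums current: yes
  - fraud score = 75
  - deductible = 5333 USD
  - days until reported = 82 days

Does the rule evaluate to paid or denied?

Atomic conditions:
  fraud score ≤ 79: 75 ≤ 79 is true
  relevant rider attached: yes → true
  deductible ≥ 9813 USD: 5333 ≥ 9813 is false
  claim amount ≥ 268128 USD: 254467 ≥ 268128 is false
  claims in prior 3 years ≥ 5: 0 ≥ 5 is false
  days until reported ≤ 352 days: 82 ≤ 352 is true
  NOT photo evidence submitted: no → true
  claims in prior 3 years ≥ 8: 0 ≥ 8 is false
  policy age ≥ 225 months: 85 ≥ 225 is false
  claim amount > 206343 USD: 254467 > 206343 is true
  police report filed: yes → true
  claim amount = 58777 USD: 254467 == 58777 is false
  premiums current: yes → true
  incident in covered region: no → false
  peril = wind: flood == wind is false
  peril = vandalism: flood == vandalism is false
Combine:
[1] true OR true OR false = true
[2.2] NOT false = true
[2] false OR true = true
[3.3] NOT false = true
[3] true OR true OR true = true
[4] true OR false = true
[5] true OR true = true
[6.1] NOT true = false
[6] false OR false = false
[7] true OR false = true
[8.1] NOT false = true
[8] true OR false = true
[root] true AND true AND true AND true AND true AND false AND true AND true = false
Overall: false → denied

Denied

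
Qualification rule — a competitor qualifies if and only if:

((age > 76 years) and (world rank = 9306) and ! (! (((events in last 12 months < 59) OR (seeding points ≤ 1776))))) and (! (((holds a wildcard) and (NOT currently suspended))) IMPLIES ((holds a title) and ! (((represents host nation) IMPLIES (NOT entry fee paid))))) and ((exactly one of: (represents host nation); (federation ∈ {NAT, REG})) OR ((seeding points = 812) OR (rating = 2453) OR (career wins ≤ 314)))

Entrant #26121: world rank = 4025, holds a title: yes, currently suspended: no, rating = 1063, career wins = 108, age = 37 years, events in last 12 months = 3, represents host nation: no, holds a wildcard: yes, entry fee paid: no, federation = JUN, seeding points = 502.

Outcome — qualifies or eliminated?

Atomic conditions:
  age > 76 years: 37 > 76 is false
  world rank = 9306: 4025 == 9306 is false
  events in last 12 months < 59: 3 < 59 is true
  seeding points ≤ 1776: 502 ≤ 1776 is true
  holds a wildcard: yes → true
  NOT currently suspended: no → true
  holds a title: yes → true
  represents host nation: no → false
  NOT entry fee paid: no → true
  federation ∈ {NAT, REG}: JUN is not in the set → false
  seeding points = 812: 502 == 812 is false
  rating = 2453: 1063 == 2453 is false
  career wins ≤ 314: 108 ≤ 314 is true
Combine:
[1.3.1.1] true OR true = true
[1.3.1] NOT true = false
[1.3] NOT false = true
[1] false AND false AND true = false
[2.1.1] true AND true = true
[2.1] NOT true = false
[2.2.2.1] false → true (antecedent false ⇒ implication holds) = true
[2.2.2] NOT true = false
[2.2] true AND false = false
[2] false → false (antecedent false ⇒ implication holds) = true
[3.1] exactly-one(false, false) = false
[3.2] false OR false OR true = true
[3] false OR true = true
[root] false AND true AND true = false
Overall: false → eliminated

Eliminated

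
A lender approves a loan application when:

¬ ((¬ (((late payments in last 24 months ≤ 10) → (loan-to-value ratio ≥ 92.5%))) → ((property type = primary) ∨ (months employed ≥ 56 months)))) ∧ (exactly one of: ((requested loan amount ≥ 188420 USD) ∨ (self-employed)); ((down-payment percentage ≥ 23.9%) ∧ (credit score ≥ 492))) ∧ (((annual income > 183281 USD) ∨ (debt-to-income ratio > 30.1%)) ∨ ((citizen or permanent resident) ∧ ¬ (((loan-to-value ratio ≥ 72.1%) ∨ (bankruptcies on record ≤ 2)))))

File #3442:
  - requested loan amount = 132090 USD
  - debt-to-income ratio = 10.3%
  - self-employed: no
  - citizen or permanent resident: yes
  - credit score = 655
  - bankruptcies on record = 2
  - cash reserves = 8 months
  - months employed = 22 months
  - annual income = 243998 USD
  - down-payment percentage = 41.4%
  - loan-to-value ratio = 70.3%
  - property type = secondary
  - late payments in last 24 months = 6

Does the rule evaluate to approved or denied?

Approved

Atomic conditions:
  late payments in last 24 months ≤ 10: 6 ≤ 10 is true
  loan-to-value ratio ≥ 92.5%: 70.3 ≥ 92.5 is false
  property type = primary: secondary == primary is false
  months employed ≥ 56 months: 22 ≥ 56 is false
  requested loan amount ≥ 188420 USD: 132090 ≥ 188420 is false
  self-employed: no → false
  down-payment percentage ≥ 23.9%: 41.4 ≥ 23.9 is true
  credit score ≥ 492: 655 ≥ 492 is true
  annual income > 183281 USD: 243998 > 183281 is true
  debt-to-income ratio > 30.1%: 10.3 > 30.1 is false
  citizen or permanent resident: yes → true
  loan-to-value ratio ≥ 72.1%: 70.3 ≥ 72.1 is false
  bankruptcies on record ≤ 2: 2 ≤ 2 is true
Combine:
[1.1.1.1] true → false = false
[1.1.1] NOT false = true
[1.1.2] false OR false = false
[1.1] true → false = false
[1] NOT false = true
[2.1] false OR false = false
[2.2] true AND true = true
[2] exactly-one(false, true) = true
[3.1] true OR false = true
[3.2.2.1] false OR true = true
[3.2.2] NOT true = false
[3.2] true AND false = false
[3] true OR false = true
[root] true AND true AND true = true
Overall: true → approved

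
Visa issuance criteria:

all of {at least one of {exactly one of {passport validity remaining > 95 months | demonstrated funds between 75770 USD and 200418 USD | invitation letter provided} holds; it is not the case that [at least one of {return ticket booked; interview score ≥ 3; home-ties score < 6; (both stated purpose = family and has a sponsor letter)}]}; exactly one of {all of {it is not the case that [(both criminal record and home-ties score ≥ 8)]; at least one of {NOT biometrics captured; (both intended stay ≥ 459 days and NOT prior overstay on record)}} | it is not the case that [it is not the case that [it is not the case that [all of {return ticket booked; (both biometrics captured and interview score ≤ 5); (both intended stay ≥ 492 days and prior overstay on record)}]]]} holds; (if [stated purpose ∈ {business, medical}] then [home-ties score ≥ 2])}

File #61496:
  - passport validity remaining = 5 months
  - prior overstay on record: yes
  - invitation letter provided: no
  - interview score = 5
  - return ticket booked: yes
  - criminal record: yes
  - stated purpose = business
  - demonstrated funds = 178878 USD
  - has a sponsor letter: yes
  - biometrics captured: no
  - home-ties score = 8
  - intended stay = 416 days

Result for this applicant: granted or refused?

Atomic conditions:
  passport validity remaining > 95 months: 5 > 95 is false
  demonstrated funds between 75770 USD and 200418 USD: 178878 in [75770, 200418] is true
  invitation letter provided: no → false
  return ticket booked: yes → true
  interview score ≥ 3: 5 ≥ 3 is true
  home-ties score < 6: 8 < 6 is false
  stated purpose = family: business == family is false
  has a sponsor letter: yes → true
  criminal record: yes → true
  home-ties score ≥ 8: 8 ≥ 8 is true
  NOT biometrics captured: no → true
  intended stay ≥ 459 days: 416 ≥ 459 is false
  NOT prior overstay on record: yes → false
  biometrics captured: no → false
  interview score ≤ 5: 5 ≤ 5 is true
  intended stay ≥ 492 days: 416 ≥ 492 is false
  prior overstay on record: yes → true
  stated purpose ∈ {business, medical}: business is in the set → true
  home-ties score ≥ 2: 8 ≥ 2 is true
Combine:
[1.1] exactly-one(false, true, false) = true
[1.2.1.4] false AND true = false
[1.2.1] true OR true OR false OR false = true
[1.2] NOT true = false
[1] true OR false = true
[2.1.1.1] true AND true = true
[2.1.1] NOT true = false
[2.1.2.2] false AND false = false
[2.1.2] true OR false = true
[2.1] false AND true = false
[2.2.1.1.1.2] false AND true = false
[2.2.1.1.1.3] false AND true = false
[2.2.1.1.1] true AND false AND false = false
[2.2.1.1] NOT false = true
[2.2.1] NOT true = false
[2.2] NOT false = true
[2] exactly-one(false, true) = true
[3] true → true = true
[root] true AND true AND true = true
Overall: true → granted

Granted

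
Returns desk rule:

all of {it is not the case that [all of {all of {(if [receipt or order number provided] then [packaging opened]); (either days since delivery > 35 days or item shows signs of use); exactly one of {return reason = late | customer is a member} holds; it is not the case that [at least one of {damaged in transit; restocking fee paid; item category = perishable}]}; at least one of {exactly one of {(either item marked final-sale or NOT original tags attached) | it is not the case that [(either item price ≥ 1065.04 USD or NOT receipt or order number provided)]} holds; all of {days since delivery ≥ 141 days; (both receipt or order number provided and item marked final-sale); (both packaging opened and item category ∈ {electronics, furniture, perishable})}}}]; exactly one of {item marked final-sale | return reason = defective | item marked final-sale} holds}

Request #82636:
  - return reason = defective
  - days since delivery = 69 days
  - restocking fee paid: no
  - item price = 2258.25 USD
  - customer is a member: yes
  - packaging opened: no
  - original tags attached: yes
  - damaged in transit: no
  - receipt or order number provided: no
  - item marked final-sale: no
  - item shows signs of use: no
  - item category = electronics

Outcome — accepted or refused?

Atomic conditions:
  receipt or order number provided: no → false
  packaging opened: no → false
  days since delivery > 35 days: 69 > 35 is true
  item shows signs of use: no → false
  return reason = late: defective == late is false
  customer is a member: yes → true
  damaged in transit: no → false
  restocking fee paid: no → false
  item category = perishable: electronics == perishable is false
  item marked final-sale: no → false
  NOT original tags attached: yes → false
  item price ≥ 1065.04 USD: 2258.25 ≥ 1065.04 is true
  NOT receipt or order number provided: no → true
  days since delivery ≥ 141 days: 69 ≥ 141 is false
  item category ∈ {electronics, furniture, perishable}: electronics is in the set → true
  return reason = defective: defective == defective is true
Combine:
[1.1.1.1] false → false (antecedent false ⇒ implication holds) = true
[1.1.1.2] true OR false = true
[1.1.1.3] exactly-one(false, true) = true
[1.1.1.4.1] false OR false OR false = false
[1.1.1.4] NOT false = true
[1.1.1] true AND true AND true AND true = true
[1.1.2.1.1] false OR false = false
[1.1.2.1.2.1] true OR true = true
[1.1.2.1.2] NOT true = false
[1.1.2.1] exactly-one(false, false) = false
[1.1.2.2.2] false AND false = false
[1.1.2.2.3] false AND true = false
[1.1.2.2] false AND false AND false = false
[1.1.2] false OR false = false
[1.1] true AND false = false
[1] NOT false = true
[2] exactly-one(false, true, false) = true
[root] true AND true = true
Overall: true → accepted

Accepted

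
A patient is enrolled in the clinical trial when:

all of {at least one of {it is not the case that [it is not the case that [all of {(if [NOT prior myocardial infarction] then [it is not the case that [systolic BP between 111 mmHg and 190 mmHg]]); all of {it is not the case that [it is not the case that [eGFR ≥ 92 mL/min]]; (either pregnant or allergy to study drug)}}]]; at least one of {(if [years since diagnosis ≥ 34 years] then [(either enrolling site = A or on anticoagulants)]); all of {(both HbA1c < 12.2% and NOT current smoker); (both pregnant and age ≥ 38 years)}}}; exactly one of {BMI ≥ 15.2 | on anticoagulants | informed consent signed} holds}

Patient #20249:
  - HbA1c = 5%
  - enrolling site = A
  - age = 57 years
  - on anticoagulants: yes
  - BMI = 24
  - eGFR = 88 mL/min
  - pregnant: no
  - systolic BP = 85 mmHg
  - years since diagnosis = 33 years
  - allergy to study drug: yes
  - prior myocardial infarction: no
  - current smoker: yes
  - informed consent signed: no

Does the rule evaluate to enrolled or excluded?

Atomic conditions:
  NOT prior myocardial infarction: no → true
  systolic BP between 111 mmHg and 190 mmHg: 85 in [111, 190] is false
  eGFR ≥ 92 mL/min: 88 ≥ 92 is false
  pregnant: no → false
  allergy to study drug: yes → true
  years since diagnosis ≥ 34 years: 33 ≥ 34 is false
  enrolling site = A: A == A is true
  on anticoagulants: yes → true
  HbA1c < 12.2%: 5 < 12.2 is true
  NOT current smoker: yes → false
  age ≥ 38 years: 57 ≥ 38 is true
  BMI ≥ 15.2: 24 ≥ 15.2 is true
  informed consent signed: no → false
Combine:
[1.1.1.1.1.2] NOT false = true
[1.1.1.1.1] true → true = true
[1.1.1.1.2.1.1] NOT false = true
[1.1.1.1.2.1] NOT true = false
[1.1.1.1.2.2] false OR true = true
[1.1.1.1.2] false AND true = false
[1.1.1.1] true AND false = false
[1.1.1] NOT false = true
[1.1] NOT true = false
[1.2.1.2] true OR true = true
[1.2.1] false → true (antecedent false ⇒ implication holds) = true
[1.2.2.1] true AND false = false
[1.2.2.2] false AND true = false
[1.2.2] false AND false = false
[1.2] true OR false = true
[1] false OR true = true
[2] exactly-one(true, true, false) = false
[root] true AND false = false
Overall: false → excluded

Excluded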